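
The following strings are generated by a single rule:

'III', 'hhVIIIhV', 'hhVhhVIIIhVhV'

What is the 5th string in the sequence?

Each term wraps the previous one in hhV on the left and hV on the right.
From hhVhhVIIIhVhV, 2 further steps: hhVhhVIIIhVhV → hhVhhVhhVIIIhVhVhV → (answer).

hhVhhVhhVhhVIIIhVhVhVhV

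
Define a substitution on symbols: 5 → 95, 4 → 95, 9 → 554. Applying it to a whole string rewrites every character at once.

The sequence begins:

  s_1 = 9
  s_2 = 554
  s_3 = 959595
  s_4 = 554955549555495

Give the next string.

959595554959595955549595959555495

φ(554955549555495) expands symbol-by-symbol to 95 95 95 554 95 95 95 95 554 95 95 95 95 554 95; joining the 15 pieces gives the next term.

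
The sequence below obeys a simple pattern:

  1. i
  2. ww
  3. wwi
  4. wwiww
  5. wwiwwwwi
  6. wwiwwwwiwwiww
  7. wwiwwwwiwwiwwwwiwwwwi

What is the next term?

From term 3 onward, concatenate the last term with the second-to-last: ww·i = wwi, wwi·ww = wwiww, …
So term 8 is wwiwwwwiwwiwwwwiwwwwi·wwiwwwwiwwiww.

wwiwwwwiwwiwwwwiwwwwiwwiwwwwiwwiww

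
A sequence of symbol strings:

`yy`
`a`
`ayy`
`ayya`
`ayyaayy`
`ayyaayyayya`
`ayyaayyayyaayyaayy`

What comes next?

This is a Fibonacci-style word recurrence s(k) = s(k−1)·s(k−2): e.g. a·yy = ayy.
The next term joins ayyaayyayyaayyaayy and ayyaayyayya.

ayyaayyayyaayyaayyayyaayyayya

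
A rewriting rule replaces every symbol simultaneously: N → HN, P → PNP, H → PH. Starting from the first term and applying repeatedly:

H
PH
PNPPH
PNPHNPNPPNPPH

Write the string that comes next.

PNPHNPNPPHHNPNPHNPNPPNPHNPNPPNPPH

φ(PNPHNPNPPNPPH) expands symbol-by-symbol to PNP HN PNP PH HN PNP HN PNP PNP HN PNP PNP PH; joining the 13 pieces gives the next term.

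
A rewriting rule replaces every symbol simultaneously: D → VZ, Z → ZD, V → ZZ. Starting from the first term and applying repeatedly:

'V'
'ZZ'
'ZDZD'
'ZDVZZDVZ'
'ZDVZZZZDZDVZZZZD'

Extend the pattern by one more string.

Applying the rule to each of the 16 symbols of ZDVZZZZDZDVZZZZD gives the pieces ZD VZ ZZ ZD ZD ZD ZD VZ ZD VZ ZZ ZD ZD ZD ZD VZ, which concatenate to the answer.

ZDVZZZZDZDZDZDVZZDVZZZZDZDZDZDVZ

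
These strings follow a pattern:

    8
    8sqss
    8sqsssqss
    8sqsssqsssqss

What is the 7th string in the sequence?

8sqsssqsssqsssqsssqsssqss

Each term is the previous one with sqss appended.
From 8sqsssqsssqss, 3 further steps: 8sqsssqsssqss → 8sqsssqsssqsssqss → 8sqsssqsssqsssqsssqss → (answer).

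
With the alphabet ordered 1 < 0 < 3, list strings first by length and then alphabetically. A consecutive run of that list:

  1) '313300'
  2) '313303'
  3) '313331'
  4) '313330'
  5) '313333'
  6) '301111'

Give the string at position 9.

301101

Stepping forward 3 times from 301111: 301111 → 301110 → 301113, then the target.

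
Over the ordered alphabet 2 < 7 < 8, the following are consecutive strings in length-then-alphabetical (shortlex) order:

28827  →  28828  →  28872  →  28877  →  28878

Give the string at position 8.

Advancing 3 positions from 28878 through 28878 → 28882 → 28887 reaches term 8.

28888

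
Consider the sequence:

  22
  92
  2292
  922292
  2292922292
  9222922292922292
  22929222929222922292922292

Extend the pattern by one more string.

Each term (from the third on) is the two preceding terms concatenated in order: term 3 = 22·92 = 2292.
Continuing: 9222922292922292 · 22929222929222922292922292 gives term 8.

922292229292229222929222929222922292922292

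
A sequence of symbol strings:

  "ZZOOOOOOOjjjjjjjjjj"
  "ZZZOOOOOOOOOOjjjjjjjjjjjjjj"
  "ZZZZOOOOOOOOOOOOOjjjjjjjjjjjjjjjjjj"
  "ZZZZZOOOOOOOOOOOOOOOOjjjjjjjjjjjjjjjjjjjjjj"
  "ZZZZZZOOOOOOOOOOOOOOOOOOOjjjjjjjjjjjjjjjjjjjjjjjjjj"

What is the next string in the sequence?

ZZZZZZZOOOOOOOOOOOOOOOOOOOOOOjjjjjjjjjjjjjjjjjjjjjjjjjjjjjj

Each string has the form Z^{n} O^{3n+1} j^{4n+2}, where the shown terms are n = 2, 3, 4, 5, 6.
For the next term, n = 7, so the run lengths are 7, 22, 30.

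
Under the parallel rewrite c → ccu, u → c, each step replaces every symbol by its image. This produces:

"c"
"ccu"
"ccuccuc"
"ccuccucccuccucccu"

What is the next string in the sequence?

ccuccucccuccucccuccuccucccuccucccuccuccuc

Replace each of the 17 characters of ccuccucccuccucccu in place — ccu ccu c ccu ccu c ccu ccu ccu c ccu ccu c ccu ccu ccu c — and concatenate.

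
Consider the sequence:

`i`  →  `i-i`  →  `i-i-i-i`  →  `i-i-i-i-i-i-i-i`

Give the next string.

Each string is two copies of the previous one joined by '-'.
So the next term is two copies of i-i-i-i-i-i-i-i with '-' between the halves.

i-i-i-i-i-i-i-i-i-i-i-i-i-i-i-i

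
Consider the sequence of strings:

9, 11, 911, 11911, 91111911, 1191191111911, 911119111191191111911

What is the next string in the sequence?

From term 3 onward, concatenate the second-to-last term with the last: 9·11 = 911, 11·911 = 11911, …
So term 8 is 1191191111911·911119111191191111911.

1191191111911911119111191191111911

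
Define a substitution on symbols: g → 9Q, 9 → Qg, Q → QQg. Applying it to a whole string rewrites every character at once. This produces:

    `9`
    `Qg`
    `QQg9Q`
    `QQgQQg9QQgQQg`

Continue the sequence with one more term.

QQgQQg9QQQgQQg9QQgQQgQQg9QQQgQQg9Q

Applying the rule to each of the 13 symbols of QQgQQg9QQgQQg gives the pieces QQg QQg 9Q QQg QQg 9Q Qg QQg QQg 9Q QQg QQg 9Q, which concatenate to the answer.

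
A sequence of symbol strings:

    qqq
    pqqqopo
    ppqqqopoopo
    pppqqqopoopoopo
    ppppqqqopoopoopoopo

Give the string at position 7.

s(k+1) = p·s(k)·opo, so each term gains p as a prefix and opo as a suffix.
From ppppqqqopoopoopoopo, 2 further steps: ppppqqqopoopoopoopo → pppppqqqopoopoopoopoopo → (answer).

ppppppqqqopoopoopoopoopoopo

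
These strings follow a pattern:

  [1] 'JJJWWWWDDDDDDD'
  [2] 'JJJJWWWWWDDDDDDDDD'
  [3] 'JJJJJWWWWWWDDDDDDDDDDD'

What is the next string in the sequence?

Each string has the form J^{n} W^{n+1} D^{2n+1}, where the shown terms are n = 3, 4, 5.
For the next term, n = 6, so the run lengths are 6, 7, 13.

JJJJJJWWWWWWWDDDDDDDDDDDDD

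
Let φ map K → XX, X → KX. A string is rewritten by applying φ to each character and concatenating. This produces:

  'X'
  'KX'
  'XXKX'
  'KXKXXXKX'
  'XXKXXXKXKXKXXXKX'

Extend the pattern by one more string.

φ(XXKXXXKXKXKXXXKX) expands symbol-by-symbol to KX KX XX KX KX KX XX KX XX KX XX KX KX KX XX KX; joining the 16 pieces gives the next term.

KXKXXXKXKXKXXXKXXXKXXXKXKXKXXXKX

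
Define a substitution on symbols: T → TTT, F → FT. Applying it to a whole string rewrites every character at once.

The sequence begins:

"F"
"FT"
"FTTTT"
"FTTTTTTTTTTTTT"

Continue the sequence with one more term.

Applying the rule to each of the 14 symbols of FTTTTTTTTTTTTT gives the pieces FT TTT TTT TTT TTT TTT TTT TTT TTT TTT TTT TTT TTT TTT, which concatenate to the answer.

FTTTTTTTTTTTTTTTTTTTTTTTTTTTTTTTTTTTTTTTT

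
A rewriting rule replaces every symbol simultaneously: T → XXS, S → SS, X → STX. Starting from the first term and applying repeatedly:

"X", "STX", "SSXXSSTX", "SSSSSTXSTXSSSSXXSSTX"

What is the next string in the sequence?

φ(SSSSSTXSTXSSSSXXSSTX) expands symbol-by-symbol to SS SS SS SS SS XXS STX SS XXS STX SS SS SS SS STX STX SS SS XXS STX; joining the 20 pieces gives the next term.

SSSSSSSSSSXXSSTXSSXXSSTXSSSSSSSSSTXSTXSSSSXXSSTX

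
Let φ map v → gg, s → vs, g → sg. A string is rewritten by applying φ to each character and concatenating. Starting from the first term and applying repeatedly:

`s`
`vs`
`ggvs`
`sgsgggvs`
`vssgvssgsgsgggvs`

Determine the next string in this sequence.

φ(vssgvssgsgsgggvs) expands symbol-by-symbol to gg vs vs sg gg vs vs sg vs sg vs sg sg sg gg vs; joining the 16 pieces gives the next term.

ggvsvssgggvsvssgvssgvssgsgsgggvs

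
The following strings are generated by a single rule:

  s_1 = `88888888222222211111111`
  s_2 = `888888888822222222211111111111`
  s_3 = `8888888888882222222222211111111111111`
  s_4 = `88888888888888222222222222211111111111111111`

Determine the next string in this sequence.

888888888888888822222222222222211111111111111111111

Term n consists of 2n+2 8's, followed by 2n+1 2's, followed by 3n-1 1's, where the shown terms are n = 3, 4, 5, 6.
For the next term, n = 7, so the run lengths are 16, 15, 20.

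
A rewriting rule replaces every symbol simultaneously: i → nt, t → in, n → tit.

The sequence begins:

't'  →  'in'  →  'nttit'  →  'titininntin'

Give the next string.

Apply φ to titininntin symbol by symbol: t→in, i→nt, t→in, i→nt, n→tit, i→nt, n→tit, n→tit, t→in, i→nt, n→tit; joined: in nt in nt tit nt tit tit in nt tit.

inntinnttitnttittitinnttit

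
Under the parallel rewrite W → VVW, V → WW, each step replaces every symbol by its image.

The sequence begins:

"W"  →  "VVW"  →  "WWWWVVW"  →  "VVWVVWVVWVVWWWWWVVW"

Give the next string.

Applying the rule to each of the 19 symbols of VVWVVWVVWVVWWWWWVVW gives the pieces WW WW VVW WW WW VVW WW WW VVW WW WW VVW VVW VVW VVW VVW WW WW VVW, which concatenate to the answer.

WWWWVVWWWWWVVWWWWWVVWWWWWVVWVVWVVWVVWVVWWWWWVVW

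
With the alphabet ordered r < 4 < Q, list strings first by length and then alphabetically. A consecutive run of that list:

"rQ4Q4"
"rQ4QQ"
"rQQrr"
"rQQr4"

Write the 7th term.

rQQ44

Stepping forward 3 times from rQQr4: rQQr4 → rQQrQ → rQQ4r, then the target.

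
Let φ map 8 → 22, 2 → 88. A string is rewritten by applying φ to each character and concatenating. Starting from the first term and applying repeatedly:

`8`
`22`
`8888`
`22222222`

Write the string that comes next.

8888888888888888

Expanding 22222222: 2→88, 2→88, 2→88, 2→88, 2→88, 2→88, 2→88, 2→88. Concatenated: 88 88 88 88 88 88 88 88.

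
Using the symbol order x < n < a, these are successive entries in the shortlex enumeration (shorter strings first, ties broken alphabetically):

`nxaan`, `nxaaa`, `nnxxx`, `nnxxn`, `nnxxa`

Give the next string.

nnxnx

Find the rightmost character of nnxxa below a, bump it to the next letter, and reset everything to its right to x.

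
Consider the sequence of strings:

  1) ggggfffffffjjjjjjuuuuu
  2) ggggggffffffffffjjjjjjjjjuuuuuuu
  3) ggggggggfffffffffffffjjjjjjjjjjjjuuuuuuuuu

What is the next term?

Reading off run lengths: g runs 4, 6, 8; f runs 7, 10, 13; j runs 6, 9, 12; u runs 5, 7, 9 — each is linear in n, where the shown terms are n = 2, 3, 4.
For the next term, n = 5, so the run lengths are 10, 16, 15, 11.

ggggggggggffffffffffffffffjjjjjjjjjjjjjjjuuuuuuuuuuu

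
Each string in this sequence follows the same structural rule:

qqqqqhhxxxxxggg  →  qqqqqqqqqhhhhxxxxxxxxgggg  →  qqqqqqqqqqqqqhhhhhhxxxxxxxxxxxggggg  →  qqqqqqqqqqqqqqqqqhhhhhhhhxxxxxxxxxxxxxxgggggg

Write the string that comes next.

qqqqqqqqqqqqqqqqqqqqqhhhhhhhhhhxxxxxxxxxxxxxxxxxggggggg

Each string has the form q^{4n+1} h^{2n} x^{3n+2} g^{n+2} (n = 1, 2, …).
For the next term, n = 5, so the run lengths are 21, 10, 17, 7.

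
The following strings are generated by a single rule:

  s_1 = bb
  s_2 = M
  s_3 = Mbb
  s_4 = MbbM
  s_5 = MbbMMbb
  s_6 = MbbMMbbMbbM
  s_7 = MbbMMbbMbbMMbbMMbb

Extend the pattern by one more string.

This is a Fibonacci-style word recurrence s(k) = s(k−1)·s(k−2): e.g. M·bb = Mbb.
The next term joins MbbMMbbMbbMMbbMMbb and MbbMMbbMbbM.

MbbMMbbMbbMMbbMMbbMbbMMbbMbbM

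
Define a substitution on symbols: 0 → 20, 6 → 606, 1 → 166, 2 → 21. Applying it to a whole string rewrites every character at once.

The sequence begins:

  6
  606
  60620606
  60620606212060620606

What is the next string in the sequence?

Applying the rule to each of the 20 symbols of 60620606212060620606 gives the pieces 606 20 606 21 20 606 20 606 21 166 21 20 606 20 606 21 20 606 20 606, which concatenate to the answer.

6062060621206062060621166212060620606212060620606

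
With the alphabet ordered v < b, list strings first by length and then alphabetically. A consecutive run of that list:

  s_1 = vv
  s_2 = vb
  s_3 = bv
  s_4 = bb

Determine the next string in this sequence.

After bb the length-2 strings are exhausted; the first length-3 string is 3 copies of v.

vvv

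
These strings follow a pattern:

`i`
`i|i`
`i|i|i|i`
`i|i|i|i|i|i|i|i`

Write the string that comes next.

Each string is two copies of the previous one joined by '|'.
Doubling i|i|i|i|i|i|i|i with '|' between the halves:

i|i|i|i|i|i|i|i|i|i|i|i|i|i|i|i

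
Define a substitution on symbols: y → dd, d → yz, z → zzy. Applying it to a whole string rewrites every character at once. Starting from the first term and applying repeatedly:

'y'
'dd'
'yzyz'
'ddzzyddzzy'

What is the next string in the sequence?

Rewriting each symbol of ddzzyddzzy: d→yz, d→yz, z→zzy, z→zzy, y→dd, d→yz, d→yz, z→zzy, z→zzy, y→dd, which concatenates to yz yz zzy zzy dd yz yz zzy zzy dd.

yzyzzzyzzyddyzyzzzyzzydd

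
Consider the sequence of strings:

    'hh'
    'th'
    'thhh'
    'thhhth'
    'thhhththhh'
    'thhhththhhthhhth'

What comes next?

Each term (from the third on) is the previous term followed by the one before it: term 3 = th·hh = thhh.
So term 7 is thhhththhhthhhth·thhhththhh.

thhhththhhthhhththhhththhh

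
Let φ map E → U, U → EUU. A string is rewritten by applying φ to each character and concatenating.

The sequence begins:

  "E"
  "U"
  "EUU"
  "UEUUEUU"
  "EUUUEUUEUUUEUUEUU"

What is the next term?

UEUUEUUEUUUEUUEUUUEUUEUUEUUUEUUEUUUEUUEUU

Applying the rule to each of the 17 symbols of EUUUEUUEUUUEUUEUU gives the pieces U EUU EUU EUU U EUU EUU U EUU EUU EUU U EUU EUU U EUU EUU, which concatenate to the answer.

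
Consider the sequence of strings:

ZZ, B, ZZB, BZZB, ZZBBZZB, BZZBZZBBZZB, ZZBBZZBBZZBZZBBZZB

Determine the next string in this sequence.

BZZBZZBBZZBZZBBZZBBZZBZZBBZZB

From term 3 onward, concatenate the second-to-last term with the last: ZZ·B = ZZB, B·ZZB = BZZB, …
So term 8 is BZZBZZBBZZB·ZZBBZZBBZZBZZBBZZB.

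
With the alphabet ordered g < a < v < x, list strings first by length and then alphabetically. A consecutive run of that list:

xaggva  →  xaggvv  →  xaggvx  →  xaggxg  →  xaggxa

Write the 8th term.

Stepping forward 3 times from xaggxa: xaggxa → xaggxv → xaggxx, then the target.

xagagg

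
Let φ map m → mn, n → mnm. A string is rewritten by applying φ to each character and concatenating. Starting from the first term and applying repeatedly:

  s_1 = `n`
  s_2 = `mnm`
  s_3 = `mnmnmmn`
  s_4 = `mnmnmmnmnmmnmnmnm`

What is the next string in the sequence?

mnmnmmnmnmmnmnmnmmnmnmmnmnmnmmnmnmmnmnmmn

Applying the rule to each of the 17 symbols of mnmnmmnmnmmnmnmnm gives the pieces mn mnm mn mnm mn mn mnm mn mnm mn mn mnm mn mnm mn mnm mn, which concatenate to the answer.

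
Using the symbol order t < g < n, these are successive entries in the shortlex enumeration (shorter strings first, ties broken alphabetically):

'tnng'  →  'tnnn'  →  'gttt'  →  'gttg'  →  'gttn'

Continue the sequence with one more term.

The successor of gttn increments the rightmost position that isn't already n and resets every position after it to t.

gtgt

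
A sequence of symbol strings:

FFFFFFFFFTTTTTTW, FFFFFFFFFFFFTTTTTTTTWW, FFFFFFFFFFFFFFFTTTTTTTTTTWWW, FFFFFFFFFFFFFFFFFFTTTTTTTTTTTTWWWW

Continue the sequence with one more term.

FFFFFFFFFFFFFFFFFFFFFTTTTTTTTTTTTTTWWWWW

Each string has the form F^{3n+3} T^{2n+2} W^{n-1}, where the shown terms are n = 2, 3, 4, 5.
Setting n = 6 gives 21, 14, 5 characters in each block.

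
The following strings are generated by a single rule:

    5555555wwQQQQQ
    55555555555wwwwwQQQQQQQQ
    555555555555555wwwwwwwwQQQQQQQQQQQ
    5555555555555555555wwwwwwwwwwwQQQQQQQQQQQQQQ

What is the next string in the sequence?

55555555555555555555555wwwwwwwwwwwwwwQQQQQQQQQQQQQQQQQ

Reading off run lengths: 5 runs 7, 11, 15, 19; w runs 2, 5, 8, 11; Q runs 5, 8, 11, 14 — each is linear in n (n = 1, 2, …).
Setting n = 5 gives 23, 14, 17 characters in each block.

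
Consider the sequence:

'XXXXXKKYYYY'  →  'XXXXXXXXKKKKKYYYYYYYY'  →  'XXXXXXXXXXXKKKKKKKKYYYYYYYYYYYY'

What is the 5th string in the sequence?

Term n consists of 3n+2 X's, followed by 3n-1 K's, followed by 4n Y's (n = 1, 2, …).
For term 5, n = 5, so the run lengths are 17, 14, 20.

XXXXXXXXXXXXXXXXXKKKKKKKKKKKKKKYYYYYYYYYYYYYYYYYYYY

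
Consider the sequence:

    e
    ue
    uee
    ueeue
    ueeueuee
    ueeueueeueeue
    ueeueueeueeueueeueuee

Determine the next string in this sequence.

This is a Fibonacci-style word recurrence s(k) = s(k−1)·s(k−2): e.g. ue·e = uee.
Continuing: ueeueueeueeueueeueuee · ueeueueeueeue gives term 8.

ueeueueeueeueueeueueeueeueueeueeue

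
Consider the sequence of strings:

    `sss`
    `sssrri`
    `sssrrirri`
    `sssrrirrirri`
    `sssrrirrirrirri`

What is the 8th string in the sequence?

sssrrirrirrirrirrirrirri

The strings grow by a fixed suffix rri each time.
From sssrrirrirrirri, 3 further steps: sssrrirrirrirri → sssrrirrirrirrirri → sssrrirrirrirrirrirri → (answer).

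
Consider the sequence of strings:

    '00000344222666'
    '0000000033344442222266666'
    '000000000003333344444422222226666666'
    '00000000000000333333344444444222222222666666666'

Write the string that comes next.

0000000000000000033333333344444444442222222222266666666666

Each string has the form 0^{3n+2} 3^{2n-1} 4^{2n} 2^{2n+1} 6^{2n+1} (n = 1, 2, …).
Setting n = 5 gives 17, 9, 10, 11, 11 characters in each block.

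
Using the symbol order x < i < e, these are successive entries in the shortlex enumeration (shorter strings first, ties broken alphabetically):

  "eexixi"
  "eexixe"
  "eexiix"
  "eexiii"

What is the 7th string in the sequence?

eexiei

Stepping forward 3 times from eexiii: eexiii → eexiie → eexiex, then the target.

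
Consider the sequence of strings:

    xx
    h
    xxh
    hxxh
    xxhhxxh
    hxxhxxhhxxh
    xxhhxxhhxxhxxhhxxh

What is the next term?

This is a Fibonacci-style word recurrence s(k) = s(k−2)·s(k−1): e.g. xx·h = xxh.
Continuing: hxxhxxhhxxh · xxhhxxhhxxhxxhhxxh gives term 8.

hxxhxxhhxxhxxhhxxhhxxhxxhhxxh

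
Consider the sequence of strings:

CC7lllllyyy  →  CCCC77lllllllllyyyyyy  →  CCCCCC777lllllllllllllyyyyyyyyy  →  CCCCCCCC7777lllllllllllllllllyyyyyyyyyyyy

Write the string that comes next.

CCCCCCCCCC77777lllllllllllllllllllllyyyyyyyyyyyyyyy

Term n consists of 2n C's, followed by n 7's, followed by 4n+1 l's, followed by 3n y's (n = 1, 2, …).
Setting n = 5 gives 10, 5, 21, 15 characters in each block.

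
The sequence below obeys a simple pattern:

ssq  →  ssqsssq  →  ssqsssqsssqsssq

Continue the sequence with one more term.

Each string is two copies of the previous one joined by 's'.
Doubling ssqsssqsssqsssq with 's' between the halves:

ssqsssqsssqsssqsssqsssqsssqsssq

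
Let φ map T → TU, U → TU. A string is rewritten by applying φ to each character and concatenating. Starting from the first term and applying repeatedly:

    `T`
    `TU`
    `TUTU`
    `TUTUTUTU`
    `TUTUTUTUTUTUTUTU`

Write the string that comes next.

Rewriting the 16 symbols of TUTUTUTUTUTUTUTU one by one yields TU TU TU TU TU TU TU TU TU TU TU TU TU TU TU TU; concatenated:

TUTUTUTUTUTUTUTUTUTUTUTUTUTUTUTU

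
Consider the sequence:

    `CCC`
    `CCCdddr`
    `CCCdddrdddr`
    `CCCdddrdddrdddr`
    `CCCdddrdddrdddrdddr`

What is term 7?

Every step adds dddr to the end: s(k+1) = s(k)·dddr.
From CCCdddrdddrdddrdddr, 2 further steps: CCCdddrdddrdddrdddr → CCCdddrdddrdddrdddrdddr → (answer).

CCCdddrdddrdddrdddrdddrdddr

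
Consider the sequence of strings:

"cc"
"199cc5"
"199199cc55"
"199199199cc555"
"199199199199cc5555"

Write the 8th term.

199199199199199199199cc5555555

Every step adds 199 to the front and 5 to the end of the previous string.
From 199199199199cc5555, 3 further steps: 199199199199cc5555 → 199199199199199cc55555 → 199199199199199199cc555555 → (answer).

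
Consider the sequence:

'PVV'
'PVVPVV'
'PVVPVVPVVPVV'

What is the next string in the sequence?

Every step duplicates the string.
Doubling PVVPVVPVVPVV:

PVVPVVPVVPVVPVVPVVPVVPVV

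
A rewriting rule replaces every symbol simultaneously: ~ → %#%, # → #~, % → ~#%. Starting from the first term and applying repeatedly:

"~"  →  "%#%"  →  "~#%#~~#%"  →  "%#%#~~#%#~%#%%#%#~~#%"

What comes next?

φ(%#%#~~#%#~%#%%#%#~~#%) expands symbol-by-symbol to ~#% #~ ~#% #~ %#% %#% #~ ~#% #~ %#% ~#% #~ ~#% ~#% #~ ~#% #~ %#% %#% #~ ~#%; joining the 21 pieces gives the next term.

~#%#~~#%#~%#%%#%#~~#%#~%#%~#%#~~#%~#%#~~#%#~%#%%#%#~~#%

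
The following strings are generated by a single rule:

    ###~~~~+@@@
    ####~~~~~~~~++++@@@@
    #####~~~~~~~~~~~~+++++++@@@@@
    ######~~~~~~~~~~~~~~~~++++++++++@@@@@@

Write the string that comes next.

Term n consists of n+2 #'s, followed by 4n ~'s, followed by 3n-2 +'s, followed by n+2 @'s (n = 1, 2, …).
At n = 5 the blocks have lengths 7, 20, 13, 7.

#######~~~~~~~~~~~~~~~~~~~~+++++++++++++@@@@@@@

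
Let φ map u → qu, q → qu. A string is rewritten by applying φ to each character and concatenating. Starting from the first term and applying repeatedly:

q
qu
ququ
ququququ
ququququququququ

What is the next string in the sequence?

Rewriting the 16 symbols of ququququququququ one by one yields qu qu qu qu qu qu qu qu qu qu qu qu qu qu qu qu; concatenated:

ququququququququququququququququ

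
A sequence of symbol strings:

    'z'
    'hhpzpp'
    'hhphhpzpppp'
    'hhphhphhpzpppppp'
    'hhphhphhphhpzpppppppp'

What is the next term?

Each term wraps the previous one in hhp on the left and pp on the right.
Applying this once more to hhphhphhphhpzpppppppp:

hhphhphhphhphhpzpppppppppp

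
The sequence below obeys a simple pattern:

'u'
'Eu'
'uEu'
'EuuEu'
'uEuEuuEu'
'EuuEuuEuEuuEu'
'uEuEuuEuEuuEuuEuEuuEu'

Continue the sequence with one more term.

From term 3 onward, concatenate the second-to-last term with the last: u·Eu = uEu, Eu·uEu = EuuEu, …
The next term joins EuuEuuEuEuuEu and uEuEuuEuEuuEuuEuEuuEu.

EuuEuuEuEuuEuuEuEuuEuEuuEuuEuEuuEu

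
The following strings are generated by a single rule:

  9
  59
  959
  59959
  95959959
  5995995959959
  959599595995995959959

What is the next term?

5995995959959959599595995995959959

Each term (from the third on) is the two preceding terms concatenated in order: term 3 = 9·59 = 959.
The next term joins 5995995959959 and 959599595995995959959.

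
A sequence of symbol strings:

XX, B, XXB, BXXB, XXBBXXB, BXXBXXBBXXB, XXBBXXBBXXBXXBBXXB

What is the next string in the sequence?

BXXBXXBBXXBXXBBXXBBXXBXXBBXXB

This is a Fibonacci-style word recurrence s(k) = s(k−2)·s(k−1): e.g. XX·B = XXB.
The next term joins BXXBXXBBXXB and XXBBXXBBXXBXXBBXXB.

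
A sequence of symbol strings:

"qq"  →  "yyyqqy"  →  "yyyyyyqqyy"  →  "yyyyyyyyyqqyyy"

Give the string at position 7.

s(k+1) = yyy·s(k)·y, so each term gains yyy as a prefix and y as a suffix.
From yyyyyyyyyqqyyy, 3 further steps: yyyyyyyyyqqyyy → yyyyyyyyyyyyqqyyyy → yyyyyyyyyyyyyyyqqyyyyy → (answer).

yyyyyyyyyyyyyyyyyyqqyyyyyy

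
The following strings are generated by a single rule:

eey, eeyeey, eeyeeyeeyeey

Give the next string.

Every step duplicates the string.
One more doubling of eeyeeyeeyeey gives the answer.

eeyeeyeeyeeyeeyeeyeeyeey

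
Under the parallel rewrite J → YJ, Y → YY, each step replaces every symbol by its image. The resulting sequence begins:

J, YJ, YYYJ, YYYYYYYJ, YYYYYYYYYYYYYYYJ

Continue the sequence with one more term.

Rewriting the 16 symbols of YYYYYYYYYYYYYYYJ one by one yields YY YY YY YY YY YY YY YY YY YY YY YY YY YY YY YJ; concatenated:

YYYYYYYYYYYYYYYYYYYYYYYYYYYYYYYJ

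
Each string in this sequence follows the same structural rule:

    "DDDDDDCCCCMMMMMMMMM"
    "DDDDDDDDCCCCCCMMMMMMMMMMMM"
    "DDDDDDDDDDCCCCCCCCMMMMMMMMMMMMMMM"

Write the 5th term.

Term n consists of 2n+2 D's, followed by 2n C's, followed by 3n+3 M's, where the shown terms are n = 2, 3, 4.
For term 5, n = 6, so the run lengths are 14, 12, 21.

DDDDDDDDDDDDDDCCCCCCCCCCCCMMMMMMMMMMMMMMMMMMMMM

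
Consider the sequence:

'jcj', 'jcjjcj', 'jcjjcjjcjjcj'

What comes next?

jcjjcjjcjjcjjcjjcjjcjjcj

s(k+1) = s(k)·s(k) — each term doubles the last.
One more doubling of jcjjcjjcjjcj gives the answer.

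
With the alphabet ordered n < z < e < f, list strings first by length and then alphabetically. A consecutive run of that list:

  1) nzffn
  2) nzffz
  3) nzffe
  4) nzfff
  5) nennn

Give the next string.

nennz

The successor of nennn increments the rightmost position that isn't already f and resets every position after it to n.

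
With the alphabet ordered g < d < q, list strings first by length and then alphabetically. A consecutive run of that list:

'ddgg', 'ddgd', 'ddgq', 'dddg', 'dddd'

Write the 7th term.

Continuing the enumeration 2 steps past dddd: dddd → dddq → (answer).

ddqg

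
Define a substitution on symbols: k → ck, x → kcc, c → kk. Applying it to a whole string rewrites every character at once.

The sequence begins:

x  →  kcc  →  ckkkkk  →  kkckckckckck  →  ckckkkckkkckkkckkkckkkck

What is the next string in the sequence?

kkckkkckckckkkckckckkkckckckkkckckckkkckckckkkck

Replace each of the 24 characters of ckckkkckkkckkkckkkckkkck in place — kk ck kk ck ck ck kk ck ck ck kk ck ck ck kk ck ck ck kk ck ck ck kk ck — and concatenate.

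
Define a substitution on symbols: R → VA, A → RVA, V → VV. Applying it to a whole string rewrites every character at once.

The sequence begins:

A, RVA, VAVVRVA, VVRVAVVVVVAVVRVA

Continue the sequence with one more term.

Replace each of the 16 characters of VVRVAVVVVVAVVRVA in place — VV VV VA VV RVA VV VV VV VV VV RVA VV VV VA VV RVA — and concatenate.

VVVVVAVVRVAVVVVVVVVVVRVAVVVVVAVVRVA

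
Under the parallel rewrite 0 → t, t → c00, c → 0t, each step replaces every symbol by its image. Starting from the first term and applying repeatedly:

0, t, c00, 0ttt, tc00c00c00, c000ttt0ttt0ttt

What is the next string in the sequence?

Applying the rule to each of the 15 symbols of c000ttt0ttt0ttt gives the pieces 0t t t t c00 c00 c00 t c00 c00 c00 t c00 c00 c00, which concatenate to the answer.

0ttttc00c00c00tc00c00c00tc00c00c00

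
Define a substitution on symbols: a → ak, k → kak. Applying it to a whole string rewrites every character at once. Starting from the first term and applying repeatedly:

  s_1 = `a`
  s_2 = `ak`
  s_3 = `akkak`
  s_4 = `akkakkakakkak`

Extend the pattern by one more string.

akkakkakakkakkakakkakakkakkakakkak

φ(akkakkakakkak) expands symbol-by-symbol to ak kak kak ak kak kak ak kak ak kak kak ak kak; joining the 13 pieces gives the next term.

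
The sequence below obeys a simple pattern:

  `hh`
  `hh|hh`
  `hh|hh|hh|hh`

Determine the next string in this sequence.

hh|hh|hh|hh|hh|hh|hh|hh

s(k+1) = s(k)·|·s(k) — each term doubles the last with '|' between the halves.
One more doubling of hh|hh|hh|hh gives the answer.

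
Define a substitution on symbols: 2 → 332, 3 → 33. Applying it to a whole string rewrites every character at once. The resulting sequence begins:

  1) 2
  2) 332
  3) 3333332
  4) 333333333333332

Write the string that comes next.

3333333333333333333333333333332

φ(333333333333332) expands symbol-by-symbol to 33 33 33 33 33 33 33 33 33 33 33 33 33 33 332; joining the 15 pieces gives the next term.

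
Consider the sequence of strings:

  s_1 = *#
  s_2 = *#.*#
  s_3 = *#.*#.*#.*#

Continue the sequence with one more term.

s(k+1) = s(k)·.·s(k) — each term doubles the last with '.' between the halves.
Doubling *#.*#.*#.*# with '.' between the halves:

*#.*#.*#.*#.*#.*#.*#.*#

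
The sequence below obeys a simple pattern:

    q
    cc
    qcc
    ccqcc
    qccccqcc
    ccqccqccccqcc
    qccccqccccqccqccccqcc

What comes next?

ccqccqccccqccqccccqccccqccqccccqcc

From term 3 onward, concatenate the second-to-last term with the last: q·cc = qcc, cc·qcc = ccqcc, …
The next term joins ccqccqccccqcc and qccccqccccqccqccccqcc.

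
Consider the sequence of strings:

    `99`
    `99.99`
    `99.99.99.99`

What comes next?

Every step duplicates the string with '.' between the halves.
Doubling 99.99.99.99 with '.' between the halves:

99.99.99.99.99.99.99.99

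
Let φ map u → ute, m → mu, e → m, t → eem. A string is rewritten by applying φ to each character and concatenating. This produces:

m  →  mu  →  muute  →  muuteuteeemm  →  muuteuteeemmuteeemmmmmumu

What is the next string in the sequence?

Replace each of the 25 characters of muuteuteeemmuteeemmmmmumu in place — mu ute ute eem m ute eem m m m mu mu ute eem m m m mu mu mu mu mu ute mu ute — and concatenate.

muuteuteeemmuteeemmmmmumuuteeemmmmmumumumumuutemuute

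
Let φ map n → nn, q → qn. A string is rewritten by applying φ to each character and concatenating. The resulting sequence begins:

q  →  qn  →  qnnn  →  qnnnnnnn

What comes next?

qnnnnnnnnnnnnnnn

Rewriting each symbol of qnnnnnnn: q→qn, n→nn, n→nn, n→nn, n→nn, n→nn, n→nn, n→nn, which concatenates to qn nn nn nn nn nn nn nn.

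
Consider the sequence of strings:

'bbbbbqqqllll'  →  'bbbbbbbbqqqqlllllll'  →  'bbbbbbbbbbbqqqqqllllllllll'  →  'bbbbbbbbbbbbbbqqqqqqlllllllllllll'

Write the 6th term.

Reading off run lengths: b runs 5, 8, 11, 14; q runs 3, 4, 5, 6; l runs 4, 7, 10, 13 — each is linear in n (n = 1, 2, …).
For term 6, n = 6, so the run lengths are 20, 8, 19.

bbbbbbbbbbbbbbbbbbbbqqqqqqqqlllllllllllllllllll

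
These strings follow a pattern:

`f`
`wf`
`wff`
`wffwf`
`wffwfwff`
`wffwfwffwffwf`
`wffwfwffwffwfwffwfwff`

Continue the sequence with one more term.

Each term (from the third on) is the previous term followed by the one before it: term 3 = wf·f = wff.
Continuing: wffwfwffwffwfwffwfwff · wffwfwffwffwf gives term 8.

wffwfwffwffwfwffwfwffwffwfwffwffwf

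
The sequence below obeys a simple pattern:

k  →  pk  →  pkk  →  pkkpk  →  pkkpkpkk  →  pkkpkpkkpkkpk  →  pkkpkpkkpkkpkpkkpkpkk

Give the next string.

From term 3 onward, concatenate the last term with the second-to-last: pk·k = pkk, pkk·pk = pkkpk, …
So term 8 is pkkpkpkkpkkpkpkkpkpkk·pkkpkpkkpkkpk.

pkkpkpkkpkkpkpkkpkpkkpkkpkpkkpkkpk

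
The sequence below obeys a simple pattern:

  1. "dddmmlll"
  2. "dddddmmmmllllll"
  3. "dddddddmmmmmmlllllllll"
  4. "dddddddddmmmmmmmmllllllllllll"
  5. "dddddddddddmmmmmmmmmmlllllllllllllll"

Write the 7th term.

The n-th term is 2n+1 d's then 2n m's then 3n l's (n = 1, 2, …).
At n = 7 the blocks have lengths 15, 14, 21.

dddddddddddddddmmmmmmmmmmmmmmlllllllllllllllllllll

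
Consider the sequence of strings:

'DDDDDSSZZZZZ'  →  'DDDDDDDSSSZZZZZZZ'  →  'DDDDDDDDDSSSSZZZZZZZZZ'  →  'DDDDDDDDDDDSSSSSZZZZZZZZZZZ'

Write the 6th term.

The n-th term is 2n+1 D's then n S's then 2n+1 Z's, where the shown terms are n = 2, 3, 4, 5.
At n = 7 the blocks have lengths 15, 7, 15.

DDDDDDDDDDDDDDDSSSSSSSZZZZZZZZZZZZZZZ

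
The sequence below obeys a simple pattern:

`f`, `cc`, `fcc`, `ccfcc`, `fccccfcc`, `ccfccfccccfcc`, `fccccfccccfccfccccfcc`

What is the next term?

ccfccfccccfccfccccfccccfccfccccfcc

Each term (from the third on) is the two preceding terms concatenated in order: term 3 = f·cc = fcc.
Continuing: ccfccfccccfcc · fccccfccccfccfccccfcc gives term 8.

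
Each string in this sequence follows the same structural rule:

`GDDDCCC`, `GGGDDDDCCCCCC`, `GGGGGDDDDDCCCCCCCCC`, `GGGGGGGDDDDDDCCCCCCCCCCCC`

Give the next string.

GGGGGGGGGDDDDDDDCCCCCCCCCCCCCCC

Term n consists of 2n-1 G's, followed by n+2 D's, followed by 3n C's (n = 1, 2, …).
For the next term, n = 5, so the run lengths are 9, 7, 15.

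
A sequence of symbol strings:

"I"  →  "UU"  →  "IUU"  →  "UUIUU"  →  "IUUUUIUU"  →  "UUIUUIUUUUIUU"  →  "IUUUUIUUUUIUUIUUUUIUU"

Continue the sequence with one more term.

From term 3 onward, concatenate the second-to-last term with the last: I·UU = IUU, UU·IUU = UUIUU, …
The next term joins UUIUUIUUUUIUU and IUUUUIUUUUIUUIUUUUIUU.

UUIUUIUUUUIUUIUUUUIUUUUIUUIUUUUIUU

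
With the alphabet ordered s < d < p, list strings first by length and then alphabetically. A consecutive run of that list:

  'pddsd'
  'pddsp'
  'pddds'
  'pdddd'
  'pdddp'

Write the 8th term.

pddpp

Stepping forward 3 times from pdddp: pdddp → pddps → pddpd, then the target.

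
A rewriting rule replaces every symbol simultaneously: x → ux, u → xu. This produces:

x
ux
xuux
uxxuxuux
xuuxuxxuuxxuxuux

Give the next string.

uxxuxuuxxuuxuxxuxuuxuxxuuxxuxuux

Replace each of the 16 characters of xuuxuxxuuxxuxuux in place — ux xu xu ux xu ux ux xu xu ux ux xu ux xu xu ux — and concatenate.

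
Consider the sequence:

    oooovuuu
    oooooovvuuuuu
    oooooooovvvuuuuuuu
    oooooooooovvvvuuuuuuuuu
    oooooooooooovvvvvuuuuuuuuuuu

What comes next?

oooooooooooooovvvvvvuuuuuuuuuuuuu

Reading off run lengths: o runs 4, 6, 8, 10, 12; v runs 1, 2, 3, 4, 5; u runs 3, 5, 7, 9, 11 — each is linear in n (n = 1, 2, …).
Setting n = 6 gives 14, 6, 13 characters in each block.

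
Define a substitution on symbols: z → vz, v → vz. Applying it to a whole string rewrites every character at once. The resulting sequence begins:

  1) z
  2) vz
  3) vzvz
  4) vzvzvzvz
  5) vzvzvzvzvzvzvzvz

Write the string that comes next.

Replace each of the 16 characters of vzvzvzvzvzvzvzvz in place — vz vz vz vz vz vz vz vz vz vz vz vz vz vz vz vz — and concatenate.

vzvzvzvzvzvzvzvzvzvzvzvzvzvzvzvz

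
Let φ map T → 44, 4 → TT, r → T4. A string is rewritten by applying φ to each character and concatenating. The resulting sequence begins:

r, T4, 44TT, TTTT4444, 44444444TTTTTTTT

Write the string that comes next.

TTTTTTTTTTTTTTTT4444444444444444

Applying the rule to each of the 16 symbols of 44444444TTTTTTTT gives the pieces TT TT TT TT TT TT TT TT 44 44 44 44 44 44 44 44, which concatenate to the answer.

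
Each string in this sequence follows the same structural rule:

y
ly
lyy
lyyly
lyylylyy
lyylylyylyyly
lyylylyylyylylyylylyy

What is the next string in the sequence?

lyylylyylyylylyylylyylyylylyylyyly

This is a Fibonacci-style word recurrence s(k) = s(k−1)·s(k−2): e.g. ly·y = lyy.
The next term joins lyylylyylyylylyylylyy and lyylylyylyyly.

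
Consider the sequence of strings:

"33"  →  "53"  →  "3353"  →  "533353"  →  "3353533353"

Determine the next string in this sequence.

From term 3 onward, concatenate the second-to-last term with the last: 33·53 = 3353, 53·3353 = 533353, …
Continuing: 533353 · 3353533353 gives term 6.

5333533353533353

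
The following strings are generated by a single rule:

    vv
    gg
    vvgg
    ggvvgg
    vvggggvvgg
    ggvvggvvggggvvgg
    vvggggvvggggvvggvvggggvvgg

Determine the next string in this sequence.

ggvvggvvggggvvggvvggggvvggggvvggvvggggvvgg

This is a Fibonacci-style word recurrence s(k) = s(k−2)·s(k−1): e.g. vv·gg = vvgg.
So term 8 is ggvvggvvggggvvgg·vvggggvvggggvvggvvggggvvgg.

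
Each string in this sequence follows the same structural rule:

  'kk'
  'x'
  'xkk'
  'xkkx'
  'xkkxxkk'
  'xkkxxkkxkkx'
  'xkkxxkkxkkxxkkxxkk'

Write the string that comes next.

From term 3 onward, concatenate the last term with the second-to-last: x·kk = xkk, xkk·x = xkkx, …
Continuing: xkkxxkkxkkxxkkxxkk · xkkxxkkxkkx gives term 8.

xkkxxkkxkkxxkkxxkkxkkxxkkxkkx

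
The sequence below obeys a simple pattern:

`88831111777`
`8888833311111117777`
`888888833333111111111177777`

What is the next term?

The n-th term is 2n+1 8's then 2n-1 3's then 3n+1 1's then n+2 7's (n = 1, 2, …).
Setting n = 4 gives 9, 7, 13, 6 characters in each block.

88888888833333331111111111111777777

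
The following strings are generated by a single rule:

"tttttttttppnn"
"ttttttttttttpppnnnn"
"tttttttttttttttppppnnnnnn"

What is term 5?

Term n consists of 3n+3 t's, followed by n p's, followed by 2n-2 n's, where the shown terms are n = 2, 3, 4.
For term 5, n = 6, so the run lengths are 21, 6, 10.

tttttttttttttttttttttppppppnnnnnnnnnn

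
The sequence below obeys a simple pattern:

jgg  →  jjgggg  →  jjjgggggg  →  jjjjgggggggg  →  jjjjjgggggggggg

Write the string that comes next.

The n-th term is n j's then 2n g's (n = 1, 2, …).
At n = 6 the blocks have lengths 6, 12.

jjjjjjgggggggggggg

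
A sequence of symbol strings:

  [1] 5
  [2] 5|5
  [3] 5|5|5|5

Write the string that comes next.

Every step duplicates the string with '|' between the halves.
Doubling 5|5|5|5 with '|' between the halves:

5|5|5|5|5|5|5|5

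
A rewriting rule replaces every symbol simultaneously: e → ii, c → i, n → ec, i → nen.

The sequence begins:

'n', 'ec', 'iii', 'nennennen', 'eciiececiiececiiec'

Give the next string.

Replace each of the 18 characters of eciiececiiececiiec in place — ii i nen nen ii i ii i nen nen ii i ii i nen nen ii i — and concatenate.

iiinenneniiiiiinenneniiiiiinenneniii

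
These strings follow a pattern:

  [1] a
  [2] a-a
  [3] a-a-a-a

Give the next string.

a-a-a-a-a-a-a-a

Each string is two copies of the previous one joined by '-'.
One more doubling of a-a-a-a gives the answer.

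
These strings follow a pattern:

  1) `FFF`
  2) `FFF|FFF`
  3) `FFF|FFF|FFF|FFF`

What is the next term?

s(k+1) = s(k)·|·s(k) — each term doubles the last with '|' between the halves.
Doubling FFF|FFF|FFF|FFF with '|' between the halves:

FFF|FFF|FFF|FFF|FFF|FFF|FFF|FFF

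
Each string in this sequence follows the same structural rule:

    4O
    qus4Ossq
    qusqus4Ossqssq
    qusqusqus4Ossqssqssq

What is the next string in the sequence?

Every step adds qus to the front and ssq to the end of the previous string.
One more step from qusqusqus4Ossqssqssq gives the answer.

qusqusqusqus4Ossqssqssqssq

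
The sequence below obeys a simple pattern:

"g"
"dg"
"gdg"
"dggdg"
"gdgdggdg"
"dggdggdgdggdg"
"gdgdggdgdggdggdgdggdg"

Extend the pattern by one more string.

This is a Fibonacci-style word recurrence s(k) = s(k−2)·s(k−1): e.g. g·dg = gdg.
Continuing: dggdggdgdggdg · gdgdggdgdggdggdgdggdg gives term 8.

dggdggdgdggdggdgdggdgdggdggdgdggdg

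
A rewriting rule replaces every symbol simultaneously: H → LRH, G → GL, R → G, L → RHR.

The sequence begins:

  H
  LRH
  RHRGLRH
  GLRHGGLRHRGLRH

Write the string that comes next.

GLRHRGLRHGLGLRHRGLRHGGLRHRGLRH

Applying the rule to each of the 14 symbols of GLRHGGLRHRGLRH gives the pieces GL RHR G LRH GL GL RHR G LRH G GL RHR G LRH, which concatenate to the answer.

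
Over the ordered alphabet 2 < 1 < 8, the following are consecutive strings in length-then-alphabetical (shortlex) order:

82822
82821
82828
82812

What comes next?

The successor of 82812 increments the rightmost position that isn't already 8 and resets every position after it to 2.

82811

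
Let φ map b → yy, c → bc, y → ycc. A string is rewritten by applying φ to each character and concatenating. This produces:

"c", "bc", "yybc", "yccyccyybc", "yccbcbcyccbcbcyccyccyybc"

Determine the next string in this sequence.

yccbcbcyybcyybcyccbcbcyybcyybcyccbcbcyccbcbcyccyccyybc

φ(yccbcbcyccbcbcyccyccyybc) expands symbol-by-symbol to ycc bc bc yy bc yy bc ycc bc bc yy bc yy bc ycc bc bc ycc bc bc ycc ycc yy bc; joining the 24 pieces gives the next term.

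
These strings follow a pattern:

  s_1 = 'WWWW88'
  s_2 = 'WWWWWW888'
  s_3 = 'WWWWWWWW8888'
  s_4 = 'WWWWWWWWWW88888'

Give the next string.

WWWWWWWWWWWW888888

Reading off run lengths: W runs 4, 6, 8, 10; 8 runs 2, 3, 4, 5 — each is linear in n, where the shown terms are n = 2, 3, 4, 5.
At n = 6 the blocks have lengths 12, 6.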